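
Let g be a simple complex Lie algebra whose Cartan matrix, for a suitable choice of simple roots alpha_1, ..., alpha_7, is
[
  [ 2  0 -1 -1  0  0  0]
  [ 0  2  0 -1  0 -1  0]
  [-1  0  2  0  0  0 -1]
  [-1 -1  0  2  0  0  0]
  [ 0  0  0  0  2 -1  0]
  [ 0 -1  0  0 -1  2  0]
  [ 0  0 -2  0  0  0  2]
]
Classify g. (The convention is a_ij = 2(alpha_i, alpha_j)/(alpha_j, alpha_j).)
C_7

The matrix has rank 7 with 2's on the diagonal. Reading the off-diagonal entries as Dynkin edges (a single edge where a_ij = a_ji = -1; a double or triple edge where a_ij * a_ji = 2 or 3), the diagram is a chain of 7 nodes with a double edge at one end; the terminal node there is the unique long simple root (C_7). One simple-root ordering that puts it in standard form is (alpha_5, alpha_6, alpha_2, alpha_4, alpha_1, alpha_3, alpha_7). So the algebra is type C_7, i.e. sp(14).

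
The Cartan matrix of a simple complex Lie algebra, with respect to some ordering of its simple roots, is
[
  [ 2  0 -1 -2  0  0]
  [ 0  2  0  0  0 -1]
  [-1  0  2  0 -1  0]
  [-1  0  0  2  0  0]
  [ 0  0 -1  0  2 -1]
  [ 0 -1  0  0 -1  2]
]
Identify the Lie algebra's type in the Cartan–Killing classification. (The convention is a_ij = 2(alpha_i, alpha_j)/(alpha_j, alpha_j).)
The matrix has rank 6 with 2's on the diagonal. Reading the off-diagonal entries as Dynkin edges (a single edge where a_ij = a_ji = -1; a double or triple edge where a_ij * a_ji = 2 or 3), the diagram is a chain of 6 nodes with a double edge at one end; the terminal node there is the unique short simple root (B_6). One simple-root ordering that puts it in standard form is (alpha_2, alpha_6, alpha_5, alpha_3, alpha_1, alpha_4). So the algebra is type B_6, i.e. so(13).

B_6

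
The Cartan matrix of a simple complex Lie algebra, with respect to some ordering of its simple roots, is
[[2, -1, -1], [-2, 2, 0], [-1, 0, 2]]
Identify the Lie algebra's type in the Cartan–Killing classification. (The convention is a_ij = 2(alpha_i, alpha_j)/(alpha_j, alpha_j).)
The matrix has rank 3 with 2's on the diagonal. Reading the off-diagonal entries as Dynkin edges (a single edge where a_ij = a_ji = -1; a double or triple edge where a_ij * a_ji = 2 or 3), the diagram is a chain of 3 nodes with a double edge at one end; the terminal node there is the unique long simple root (C_3). One simple-root ordering that puts it in standard form is (alpha_3, alpha_1, alpha_2). So the algebra is type C_3, i.e. sp(6).

C_3 (sp(6))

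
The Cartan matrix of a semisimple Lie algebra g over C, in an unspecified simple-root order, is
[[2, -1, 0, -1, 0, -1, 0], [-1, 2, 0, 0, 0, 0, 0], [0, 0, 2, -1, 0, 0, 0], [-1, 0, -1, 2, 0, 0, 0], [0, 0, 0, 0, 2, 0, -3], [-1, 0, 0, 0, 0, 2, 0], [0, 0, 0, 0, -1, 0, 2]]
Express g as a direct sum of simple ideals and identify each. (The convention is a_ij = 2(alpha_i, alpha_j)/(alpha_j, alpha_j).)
The diagram associated to this matrix has two connected components: the simple roots {alpha_1, alpha_2, alpha_3, alpha_4, alpha_6} form a chain of 3 nodes with a fork of two nodes at one end (D_5), and {alpha_5, alpha_7} form two nodes joined by a triple edge (G_2). A semisimple Lie algebra decomposes uniquely as the direct sum of simple ideals, one per connected component of its Dynkin diagram, so g ≅ D_5 ⊕ G_2 (dimension 45 + 14 = 59).

D_5 + G_2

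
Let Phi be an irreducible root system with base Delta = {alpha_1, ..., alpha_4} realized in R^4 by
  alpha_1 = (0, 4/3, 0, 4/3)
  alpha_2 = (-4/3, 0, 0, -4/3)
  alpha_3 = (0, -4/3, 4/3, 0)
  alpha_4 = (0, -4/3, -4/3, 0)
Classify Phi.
Compute the Cartan integers a_ij = 2(alpha_i, alpha_j)/(alpha_j, alpha_j); the resulting 4x4 Cartan matrix is
[[2, -1, -1, -1], [-1, 2, 0, 0], [-1, 0, 2, 0], [-1, 0, 0, 2]].
All simple roots have the same length, so the diagram is simply laced. The associated Dynkin diagram is a chain of 2 nodes with a fork of two nodes at one end (D_4), so the type is D_4 (the algebra so(8)).

D_4 (so(8))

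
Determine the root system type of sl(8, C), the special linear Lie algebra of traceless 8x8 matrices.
A7

This is sl(8), which has dimension 8^2 - 1 = 63 and rank 8 - 1 = 7 (a Cartan subalgebra is the diagonal traceless matrices). In the classification of classical Lie algebras, the special linear algebra sl(n+1) has type A_n; here n = 7, so the Dynkin diagram is a chain of 7 nodes with single edges (A_7). Hence the type is A_7.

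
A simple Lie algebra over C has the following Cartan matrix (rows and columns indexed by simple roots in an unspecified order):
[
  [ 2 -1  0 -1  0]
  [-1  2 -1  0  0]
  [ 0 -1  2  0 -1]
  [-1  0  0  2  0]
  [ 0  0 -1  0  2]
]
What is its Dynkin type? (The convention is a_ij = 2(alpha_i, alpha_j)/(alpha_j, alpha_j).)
The matrix has rank 5 with 2's on the diagonal. Reading the off-diagonal entries as Dynkin edges (a single edge where a_ij = a_ji = -1; a double or triple edge where a_ij * a_ji = 2 or 3), the diagram is a chain of 5 nodes with single edges (A_5). One simple-root ordering that puts it in standard form is (alpha_4, alpha_1, alpha_2, alpha_3, alpha_5). So the algebra is type A_5, i.e. sl(6).

type A_5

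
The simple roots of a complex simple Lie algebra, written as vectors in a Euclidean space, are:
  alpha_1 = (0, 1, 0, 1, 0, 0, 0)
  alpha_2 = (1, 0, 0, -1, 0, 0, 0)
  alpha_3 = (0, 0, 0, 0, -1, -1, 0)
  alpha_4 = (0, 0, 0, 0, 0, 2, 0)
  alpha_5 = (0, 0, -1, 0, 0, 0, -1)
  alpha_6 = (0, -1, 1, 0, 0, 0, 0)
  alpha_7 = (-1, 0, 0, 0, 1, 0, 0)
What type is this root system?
Compute the Cartan integers a_ij = 2(alpha_i, alpha_j)/(alpha_j, alpha_j); the resulting 7x7 Cartan matrix is
[[2, -1, 0, 0, 0, -1, 0], [-1, 2, 0, 0, 0, 0, -1], [0, 0, 2, -1, 0, 0, -1], [0, 0, -2, 2, 0, 0, 0], [0, 0, 0, 0, 2, -1, 0], [-1, 0, 0, 0, -1, 2, 0], [0, -1, -1, 0, 0, 0, 2]].
The roots have two lengths (squared-length ratio 2:1); the short ones are alpha_{1,2,3,5,6,7}. The associated Dynkin diagram is a chain of 7 nodes with a double edge at one end; the terminal node there is the unique long simple root (C_7), so the type is C_7 (the algebra sp(14)).

C_7 (sp(14))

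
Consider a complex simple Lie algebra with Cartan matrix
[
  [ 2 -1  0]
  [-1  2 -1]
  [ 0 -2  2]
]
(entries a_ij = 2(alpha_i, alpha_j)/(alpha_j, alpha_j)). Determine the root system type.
C3

The matrix has rank 3 with 2's on the diagonal. Reading the off-diagonal entries as Dynkin edges (a single edge where a_ij = a_ji = -1; a double or triple edge where a_ij * a_ji = 2 or 3), the diagram is a chain of 3 nodes with a double edge at one end; the terminal node there is the unique long simple root (C_3). One simple-root ordering that puts it in standard form is (alpha_1, alpha_2, alpha_3). So the algebra is type C_3, i.e. sp(6).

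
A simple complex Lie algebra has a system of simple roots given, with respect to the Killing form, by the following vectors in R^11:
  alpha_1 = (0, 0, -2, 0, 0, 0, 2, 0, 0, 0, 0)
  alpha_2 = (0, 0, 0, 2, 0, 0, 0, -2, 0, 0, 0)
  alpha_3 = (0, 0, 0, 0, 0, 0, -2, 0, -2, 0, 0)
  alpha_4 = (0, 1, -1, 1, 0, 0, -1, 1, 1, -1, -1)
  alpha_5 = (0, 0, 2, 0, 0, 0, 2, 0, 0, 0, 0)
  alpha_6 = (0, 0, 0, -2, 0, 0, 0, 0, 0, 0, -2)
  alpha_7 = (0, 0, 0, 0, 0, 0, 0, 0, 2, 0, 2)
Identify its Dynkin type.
Compute the Cartan integers a_ij = 2(alpha_i, alpha_j)/(alpha_j, alpha_j); the resulting 7x7 Cartan matrix is
[[2, 0, -1, 0, 0, 0, 0], [0, 2, 0, 0, 0, -1, 0], [-1, 0, 2, 0, -1, 0, -1], [0, 0, 0, 2, -1, 0, 0], [0, 0, -1, -1, 2, 0, 0], [0, -1, 0, 0, 0, 2, -1], [0, 0, -1, 0, 0, -1, 2]].
All simple roots have the same length, so the diagram is simply laced. The associated Dynkin diagram is a chain of 6 nodes with one extra node attached to the third node from one end (E_7), so the type is E_7.

E7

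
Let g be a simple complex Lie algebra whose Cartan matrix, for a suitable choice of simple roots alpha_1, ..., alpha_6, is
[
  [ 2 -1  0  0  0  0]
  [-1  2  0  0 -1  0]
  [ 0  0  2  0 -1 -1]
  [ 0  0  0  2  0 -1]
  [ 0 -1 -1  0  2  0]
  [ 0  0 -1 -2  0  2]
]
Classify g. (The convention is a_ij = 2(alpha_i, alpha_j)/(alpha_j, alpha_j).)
The matrix has rank 6 with 2's on the diagonal. Reading the off-diagonal entries as Dynkin edges (a single edge where a_ij = a_ji = -1; a double or triple edge where a_ij * a_ji = 2 or 3), the diagram is a chain of 6 nodes with a double edge at one end; the terminal node there is the unique short simple root (B_6). One simple-root ordering that puts it in standard form is (alpha_1, alpha_2, alpha_5, alpha_3, alpha_6, alpha_4). So the algebra is type B_6, i.e. so(13).

B_6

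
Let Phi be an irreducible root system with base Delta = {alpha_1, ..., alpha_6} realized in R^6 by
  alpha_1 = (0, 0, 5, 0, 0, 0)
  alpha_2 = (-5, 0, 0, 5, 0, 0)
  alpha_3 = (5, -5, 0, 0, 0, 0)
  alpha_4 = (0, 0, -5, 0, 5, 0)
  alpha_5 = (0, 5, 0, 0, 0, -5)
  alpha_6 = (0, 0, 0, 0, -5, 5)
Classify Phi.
B_6 (so(13))

Compute the Cartan integers a_ij = 2(alpha_i, alpha_j)/(alpha_j, alpha_j); the resulting 6x6 Cartan matrix is
[[2, 0, 0, -1, 0, 0], [0, 2, -1, 0, 0, 0], [0, -1, 2, 0, -1, 0], [-2, 0, 0, 2, 0, -1], [0, 0, -1, 0, 2, -1], [0, 0, 0, -1, -1, 2]].
The roots have two lengths (squared-length ratio 2:1); the short ones are alpha_{1}. The associated Dynkin diagram is a chain of 6 nodes with a double edge at one end; the terminal node there is the unique short simple root (B_6), so the type is B_6 (the algebra so(13)).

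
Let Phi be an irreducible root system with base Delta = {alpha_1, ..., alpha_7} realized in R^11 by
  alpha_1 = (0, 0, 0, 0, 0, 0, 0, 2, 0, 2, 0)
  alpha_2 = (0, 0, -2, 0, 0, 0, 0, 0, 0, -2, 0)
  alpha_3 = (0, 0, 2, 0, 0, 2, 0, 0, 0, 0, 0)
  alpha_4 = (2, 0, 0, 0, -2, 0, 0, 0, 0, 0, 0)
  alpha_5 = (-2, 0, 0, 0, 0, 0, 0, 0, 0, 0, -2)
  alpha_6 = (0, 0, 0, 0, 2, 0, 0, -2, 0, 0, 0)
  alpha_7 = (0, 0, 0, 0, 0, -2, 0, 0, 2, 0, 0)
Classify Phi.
Compute the Cartan integers a_ij = 2(alpha_i, alpha_j)/(alpha_j, alpha_j); the resulting 7x7 Cartan matrix is
[[2, -1, 0, 0, 0, -1, 0], [-1, 2, -1, 0, 0, 0, 0], [0, -1, 2, 0, 0, 0, -1], [0, 0, 0, 2, -1, -1, 0], [0, 0, 0, -1, 2, 0, 0], [-1, 0, 0, -1, 0, 2, 0], [0, 0, -1, 0, 0, 0, 2]].
All simple roots have the same length, so the diagram is simply laced. The associated Dynkin diagram is a chain of 7 nodes with single edges (A_7), so the type is A_7 (the algebra sl(8)).

A_7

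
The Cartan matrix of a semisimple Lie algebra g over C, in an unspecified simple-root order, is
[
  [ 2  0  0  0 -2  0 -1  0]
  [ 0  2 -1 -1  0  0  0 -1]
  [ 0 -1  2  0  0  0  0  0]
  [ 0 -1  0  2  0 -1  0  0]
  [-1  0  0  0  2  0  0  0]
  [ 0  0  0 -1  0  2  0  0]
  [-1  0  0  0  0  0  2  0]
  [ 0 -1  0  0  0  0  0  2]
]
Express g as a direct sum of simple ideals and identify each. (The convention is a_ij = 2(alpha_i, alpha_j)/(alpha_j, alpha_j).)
B_3 (so(7)) ⊕ D_5 (so(10))

The diagram associated to this matrix has two connected components: the simple roots {alpha_1, alpha_5, alpha_7} form a chain of 3 nodes with a double edge at one end; the terminal node there is the unique short simple root (B_3), and {alpha_2, alpha_3, alpha_4, alpha_6, alpha_8} form a chain of 3 nodes with a fork of two nodes at one end (D_5). A semisimple Lie algebra decomposes uniquely as the direct sum of simple ideals, one per connected component of its Dynkin diagram, so g ≅ B_3 ⊕ D_5 (dimension 21 + 45 = 66).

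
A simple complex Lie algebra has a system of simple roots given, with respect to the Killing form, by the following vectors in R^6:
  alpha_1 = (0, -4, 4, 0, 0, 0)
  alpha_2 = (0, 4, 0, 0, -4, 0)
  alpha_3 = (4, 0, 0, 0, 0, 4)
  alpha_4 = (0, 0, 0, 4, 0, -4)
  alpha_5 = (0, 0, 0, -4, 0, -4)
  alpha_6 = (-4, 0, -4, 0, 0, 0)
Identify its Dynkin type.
Compute the Cartan integers a_ij = 2(alpha_i, alpha_j)/(alpha_j, alpha_j); the resulting 6x6 Cartan matrix is
[[2, -1, 0, 0, 0, -1], [-1, 2, 0, 0, 0, 0], [0, 0, 2, -1, -1, -1], [0, 0, -1, 2, 0, 0], [0, 0, -1, 0, 2, 0], [-1, 0, -1, 0, 0, 2]].
All simple roots have the same length, so the diagram is simply laced. The associated Dynkin diagram is a chain of 4 nodes with a fork of two nodes at one end (D_6), so the type is D_6 (the algebra so(12)).

D_6 (so(12))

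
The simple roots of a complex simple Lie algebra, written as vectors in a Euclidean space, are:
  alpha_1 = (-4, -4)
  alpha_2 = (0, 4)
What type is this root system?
B2

Compute the Cartan integers a_ij = 2(alpha_i, alpha_j)/(alpha_j, alpha_j); the resulting 2x2 Cartan matrix is
[[2, -2], [-1, 2]].
The roots have two lengths (squared-length ratio 2:1); the short ones are alpha_{2}. The associated Dynkin diagram is a chain of 2 nodes with a double edge at one end; the terminal node there is the unique short simple root (B_2), so the type is B_2 (the algebra so(5)).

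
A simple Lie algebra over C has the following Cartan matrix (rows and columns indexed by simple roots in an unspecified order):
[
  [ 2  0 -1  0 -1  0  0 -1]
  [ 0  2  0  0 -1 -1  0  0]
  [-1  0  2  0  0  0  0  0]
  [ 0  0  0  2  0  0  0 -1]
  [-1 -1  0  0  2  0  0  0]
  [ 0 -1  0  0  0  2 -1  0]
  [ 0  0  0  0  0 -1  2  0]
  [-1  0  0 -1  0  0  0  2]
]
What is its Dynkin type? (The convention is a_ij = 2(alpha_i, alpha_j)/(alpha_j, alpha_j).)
The matrix has rank 8 with 2's on the diagonal. Reading the off-diagonal entries as Dynkin edges (a single edge where a_ij = a_ji = -1; a double or triple edge where a_ij * a_ji = 2 or 3), the diagram is a chain of 7 nodes with one extra node attached to the third node from one end (E_8). One simple-root ordering that puts it in standard form is (alpha_4, alpha_3, alpha_8, alpha_1, alpha_5, alpha_2, alpha_6, alpha_7). So the algebra is type E_8.

type E_8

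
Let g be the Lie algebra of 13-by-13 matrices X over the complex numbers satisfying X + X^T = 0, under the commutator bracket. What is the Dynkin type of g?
type B_6

This is so(13) with 13 odd, which has dimension 13(13-1)/2 = 78 and rank (13-1)/2 = 6. In the classification of classical Lie algebras, the orthogonal algebra so(2n+1) in an odd number of variables has type B_n; here n = 6, so the Dynkin diagram is a chain of 6 nodes with a double edge at one end; the terminal node there is the unique short simple root (B_6). Hence the type is B_6.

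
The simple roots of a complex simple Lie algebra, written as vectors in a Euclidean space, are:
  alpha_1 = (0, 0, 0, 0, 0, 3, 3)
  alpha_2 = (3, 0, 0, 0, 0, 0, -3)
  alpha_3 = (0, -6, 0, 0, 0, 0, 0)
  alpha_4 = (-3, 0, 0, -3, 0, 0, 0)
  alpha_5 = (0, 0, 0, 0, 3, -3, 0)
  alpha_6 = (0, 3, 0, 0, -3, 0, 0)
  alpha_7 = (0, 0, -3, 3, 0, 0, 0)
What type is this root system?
C_7 (sp(14))

Compute the Cartan integers a_ij = 2(alpha_i, alpha_j)/(alpha_j, alpha_j); the resulting 7x7 Cartan matrix is
[[2, -1, 0, 0, -1, 0, 0], [-1, 2, 0, -1, 0, 0, 0], [0, 0, 2, 0, 0, -2, 0], [0, -1, 0, 2, 0, 0, -1], [-1, 0, 0, 0, 2, -1, 0], [0, 0, -1, 0, -1, 2, 0], [0, 0, 0, -1, 0, 0, 2]].
The roots have two lengths (squared-length ratio 2:1); the short ones are alpha_{1,2,4,5,6,7}. The associated Dynkin diagram is a chain of 7 nodes with a double edge at one end; the terminal node there is the unique long simple root (C_7), so the type is C_7 (the algebra sp(14)).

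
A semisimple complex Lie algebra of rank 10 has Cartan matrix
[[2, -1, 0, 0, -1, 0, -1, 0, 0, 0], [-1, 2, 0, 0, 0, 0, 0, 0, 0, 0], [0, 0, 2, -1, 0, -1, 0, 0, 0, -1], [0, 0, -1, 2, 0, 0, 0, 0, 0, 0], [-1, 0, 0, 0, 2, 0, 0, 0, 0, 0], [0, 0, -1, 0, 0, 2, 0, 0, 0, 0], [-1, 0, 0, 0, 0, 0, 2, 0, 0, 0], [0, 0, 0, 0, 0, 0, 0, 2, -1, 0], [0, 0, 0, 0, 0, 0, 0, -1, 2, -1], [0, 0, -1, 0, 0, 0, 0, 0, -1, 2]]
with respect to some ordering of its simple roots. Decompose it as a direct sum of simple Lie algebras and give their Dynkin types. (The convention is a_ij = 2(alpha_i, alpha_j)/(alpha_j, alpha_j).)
The diagram associated to this matrix has two connected components: the simple roots {alpha_1, alpha_2, alpha_5, alpha_7} form a chain of 2 nodes with a fork of two nodes at one end (D_4), and {alpha_3, alpha_4, alpha_6, alpha_8, alpha_9, alpha_10} form a chain of 4 nodes with a fork of two nodes at one end (D_6). A semisimple Lie algebra decomposes uniquely as the direct sum of simple ideals, one per connected component of its Dynkin diagram, so g ≅ D_4 ⊕ D_6 (dimension 28 + 66 = 94).

D_4 (so(8)) + D_6 (so(12))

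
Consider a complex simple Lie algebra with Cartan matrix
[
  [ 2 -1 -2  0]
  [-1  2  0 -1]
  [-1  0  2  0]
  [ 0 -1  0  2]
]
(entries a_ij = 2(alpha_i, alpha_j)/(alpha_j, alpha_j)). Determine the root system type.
The matrix has rank 4 with 2's on the diagonal. Reading the off-diagonal entries as Dynkin edges (a single edge where a_ij = a_ji = -1; a double or triple edge where a_ij * a_ji = 2 or 3), the diagram is a chain of 4 nodes with a double edge at one end; the terminal node there is the unique short simple root (B_4). One simple-root ordering that puts it in standard form is (alpha_4, alpha_2, alpha_1, alpha_3). So the algebra is type B_4, i.e. so(9).

type B_4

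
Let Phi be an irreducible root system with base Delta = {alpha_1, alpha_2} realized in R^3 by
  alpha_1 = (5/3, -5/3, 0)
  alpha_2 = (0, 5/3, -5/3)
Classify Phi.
A_2

Compute the Cartan integers a_ij = 2(alpha_i, alpha_j)/(alpha_j, alpha_j); the resulting 2x2 Cartan matrix is
[[2, -1], [-1, 2]].
All simple roots have the same length, so the diagram is simply laced. The associated Dynkin diagram is a chain of 2 nodes with single edges (A_2), so the type is A_2 (the algebra sl(3)).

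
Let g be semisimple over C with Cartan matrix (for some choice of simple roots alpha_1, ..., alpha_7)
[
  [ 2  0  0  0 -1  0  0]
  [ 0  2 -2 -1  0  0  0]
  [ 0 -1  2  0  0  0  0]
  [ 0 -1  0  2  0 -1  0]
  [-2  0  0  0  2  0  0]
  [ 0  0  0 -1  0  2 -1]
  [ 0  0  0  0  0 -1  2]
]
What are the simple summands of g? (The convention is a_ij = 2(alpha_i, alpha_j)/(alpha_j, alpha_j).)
B_2 (so(5)) + B_5 (so(11))

The diagram associated to this matrix has two connected components: the simple roots {alpha_1, alpha_5} form a chain of 2 nodes with a double edge at one end; the terminal node there is the unique short simple root (B_2), and {alpha_2, alpha_3, alpha_4, alpha_6, alpha_7} form a chain of 5 nodes with a double edge at one end; the terminal node there is the unique short simple root (B_5). A semisimple Lie algebra decomposes uniquely as the direct sum of simple ideals, one per connected component of its Dynkin diagram, so g ≅ B_2 ⊕ B_5 (dimension 10 + 55 = 65).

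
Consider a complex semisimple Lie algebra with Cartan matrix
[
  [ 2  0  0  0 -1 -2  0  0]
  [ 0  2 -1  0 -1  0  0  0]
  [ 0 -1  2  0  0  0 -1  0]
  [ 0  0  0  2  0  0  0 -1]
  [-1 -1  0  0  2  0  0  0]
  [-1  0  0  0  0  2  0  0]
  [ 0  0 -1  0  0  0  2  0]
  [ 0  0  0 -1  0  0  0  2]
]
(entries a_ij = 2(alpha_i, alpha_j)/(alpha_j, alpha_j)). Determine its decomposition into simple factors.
The diagram associated to this matrix has two connected components: the simple roots {alpha_4, alpha_8} form a chain of 2 nodes with single edges (A_2), and {alpha_1, alpha_2, alpha_3, alpha_5, alpha_6, alpha_7} form a chain of 6 nodes with a double edge at one end; the terminal node there is the unique short simple root (B_6). A semisimple Lie algebra decomposes uniquely as the direct sum of simple ideals, one per connected component of its Dynkin diagram, so g ≅ A_2 ⊕ B_6 (dimension 8 + 78 = 86).

type A_2 + type B_6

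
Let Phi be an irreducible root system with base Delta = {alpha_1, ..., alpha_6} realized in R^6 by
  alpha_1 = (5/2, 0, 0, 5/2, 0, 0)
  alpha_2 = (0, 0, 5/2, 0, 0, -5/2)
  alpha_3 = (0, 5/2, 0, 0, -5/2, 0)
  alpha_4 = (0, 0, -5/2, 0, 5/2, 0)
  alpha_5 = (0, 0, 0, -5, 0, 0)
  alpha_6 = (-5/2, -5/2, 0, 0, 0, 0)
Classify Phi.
type C_6

Compute the Cartan integers a_ij = 2(alpha_i, alpha_j)/(alpha_j, alpha_j); the resulting 6x6 Cartan matrix is
[[2, 0, 0, 0, -1, -1], [0, 2, 0, -1, 0, 0], [0, 0, 2, -1, 0, -1], [0, -1, -1, 2, 0, 0], [-2, 0, 0, 0, 2, 0], [-1, 0, -1, 0, 0, 2]].
The roots have two lengths (squared-length ratio 2:1); the short ones are alpha_{1,2,3,4,6}. The associated Dynkin diagram is a chain of 6 nodes with a double edge at one end; the terminal node there is the unique long simple root (C_6), so the type is C_6 (the algebra sp(12)).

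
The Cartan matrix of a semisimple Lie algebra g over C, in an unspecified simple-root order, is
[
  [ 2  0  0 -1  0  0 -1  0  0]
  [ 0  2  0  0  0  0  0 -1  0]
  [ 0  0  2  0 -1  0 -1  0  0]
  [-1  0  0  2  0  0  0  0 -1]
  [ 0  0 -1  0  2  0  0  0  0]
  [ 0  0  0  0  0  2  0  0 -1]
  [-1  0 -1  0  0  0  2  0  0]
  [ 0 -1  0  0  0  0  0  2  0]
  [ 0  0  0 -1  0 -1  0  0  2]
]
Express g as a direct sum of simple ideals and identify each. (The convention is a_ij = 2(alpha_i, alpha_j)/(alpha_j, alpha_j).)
The diagram associated to this matrix has two connected components: the simple roots {alpha_2, alpha_8} form a chain of 2 nodes with single edges (A_2), and {alpha_1, alpha_3, alpha_4, alpha_5, alpha_6, alpha_7, alpha_9} form a chain of 7 nodes with single edges (A_7). A semisimple Lie algebra decomposes uniquely as the direct sum of simple ideals, one per connected component of its Dynkin diagram, so g ≅ A_2 ⊕ A_7 (dimension 8 + 63 = 71).

type A_2 ⊕ type A_7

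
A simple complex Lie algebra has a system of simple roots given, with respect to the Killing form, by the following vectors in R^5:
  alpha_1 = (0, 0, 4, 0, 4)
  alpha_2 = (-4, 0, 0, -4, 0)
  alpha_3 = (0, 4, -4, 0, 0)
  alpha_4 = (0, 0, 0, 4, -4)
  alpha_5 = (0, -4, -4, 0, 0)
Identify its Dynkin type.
Compute the Cartan integers a_ij = 2(alpha_i, alpha_j)/(alpha_j, alpha_j); the resulting 5x5 Cartan matrix is
[[2, 0, -1, -1, -1], [0, 2, 0, -1, 0], [-1, 0, 2, 0, 0], [-1, -1, 0, 2, 0], [-1, 0, 0, 0, 2]].
All simple roots have the same length, so the diagram is simply laced. The associated Dynkin diagram is a chain of 3 nodes with a fork of two nodes at one end (D_5), so the type is D_5 (the algebra so(10)).

type D_5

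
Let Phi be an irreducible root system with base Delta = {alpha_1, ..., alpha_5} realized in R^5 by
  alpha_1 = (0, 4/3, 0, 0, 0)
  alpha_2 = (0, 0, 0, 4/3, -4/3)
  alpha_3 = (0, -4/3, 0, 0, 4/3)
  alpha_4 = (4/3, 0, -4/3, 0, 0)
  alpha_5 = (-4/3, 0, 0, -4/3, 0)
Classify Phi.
Compute the Cartan integers a_ij = 2(alpha_i, alpha_j)/(alpha_j, alpha_j); the resulting 5x5 Cartan matrix is
[[2, 0, -1, 0, 0], [0, 2, -1, 0, -1], [-2, -1, 2, 0, 0], [0, 0, 0, 2, -1], [0, -1, 0, -1, 2]].
The roots have two lengths (squared-length ratio 2:1); the short ones are alpha_{1}. The associated Dynkin diagram is a chain of 5 nodes with a double edge at one end; the terminal node there is the unique short simple root (B_5), so the type is B_5 (the algebra so(11)).

B5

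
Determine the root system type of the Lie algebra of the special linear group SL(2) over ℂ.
This is sl(2), which has dimension 2^2 - 1 = 3 and rank 2 - 1 = 1 (a Cartan subalgebra is the diagonal traceless matrices). In the classification of classical Lie algebras, the special linear algebra sl(n+1) has type A_n; here n = 1, so the Dynkin diagram is a chain of 1 nodes with single edges (A_1). Hence the type is A_1.

A1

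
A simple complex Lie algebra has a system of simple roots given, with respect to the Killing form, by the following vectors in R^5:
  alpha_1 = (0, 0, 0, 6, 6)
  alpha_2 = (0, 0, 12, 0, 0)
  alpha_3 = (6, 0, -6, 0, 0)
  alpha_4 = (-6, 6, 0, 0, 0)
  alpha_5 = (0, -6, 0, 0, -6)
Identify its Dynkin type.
C_5 (sp(10))

Compute the Cartan integers a_ij = 2(alpha_i, alpha_j)/(alpha_j, alpha_j); the resulting 5x5 Cartan matrix is
[[2, 0, 0, 0, -1], [0, 2, -2, 0, 0], [0, -1, 2, -1, 0], [0, 0, -1, 2, -1], [-1, 0, 0, -1, 2]].
The roots have two lengths (squared-length ratio 2:1); the short ones are alpha_{1,3,4,5}. The associated Dynkin diagram is a chain of 5 nodes with a double edge at one end; the terminal node there is the unique long simple root (C_5), so the type is C_5 (the algebra sp(10)).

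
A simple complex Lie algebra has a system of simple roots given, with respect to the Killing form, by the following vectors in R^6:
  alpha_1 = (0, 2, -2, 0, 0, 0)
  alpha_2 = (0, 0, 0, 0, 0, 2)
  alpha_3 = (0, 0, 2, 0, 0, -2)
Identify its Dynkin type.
Compute the Cartan integers a_ij = 2(alpha_i, alpha_j)/(alpha_j, alpha_j); the resulting 3x3 Cartan matrix is
[[2, 0, -1], [0, 2, -1], [-1, -2, 2]].
The roots have two lengths (squared-length ratio 2:1); the short ones are alpha_{2}. The associated Dynkin diagram is a chain of 3 nodes with a double edge at one end; the terminal node there is the unique short simple root (B_3), so the type is B_3 (the algebra so(7)).

B3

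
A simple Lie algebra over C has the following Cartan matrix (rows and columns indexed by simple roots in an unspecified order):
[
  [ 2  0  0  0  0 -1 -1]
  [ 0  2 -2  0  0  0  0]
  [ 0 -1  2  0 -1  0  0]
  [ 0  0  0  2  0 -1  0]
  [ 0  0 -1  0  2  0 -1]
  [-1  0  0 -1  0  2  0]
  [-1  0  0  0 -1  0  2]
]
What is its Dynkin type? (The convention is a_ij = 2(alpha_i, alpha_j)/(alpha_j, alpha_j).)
C_7 (sp(14))

The matrix has rank 7 with 2's on the diagonal. Reading the off-diagonal entries as Dynkin edges (a single edge where a_ij = a_ji = -1; a double or triple edge where a_ij * a_ji = 2 or 3), the diagram is a chain of 7 nodes with a double edge at one end; the terminal node there is the unique long simple root (C_7). One simple-root ordering that puts it in standard form is (alpha_4, alpha_6, alpha_1, alpha_7, alpha_5, alpha_3, alpha_2). So the algebra is type C_7, i.e. sp(14).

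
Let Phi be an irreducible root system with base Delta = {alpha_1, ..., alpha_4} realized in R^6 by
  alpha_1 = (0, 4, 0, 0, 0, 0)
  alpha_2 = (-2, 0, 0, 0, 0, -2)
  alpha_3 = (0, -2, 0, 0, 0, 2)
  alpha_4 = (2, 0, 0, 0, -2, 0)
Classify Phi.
Compute the Cartan integers a_ij = 2(alpha_i, alpha_j)/(alpha_j, alpha_j); the resulting 4x4 Cartan matrix is
[[2, 0, -2, 0], [0, 2, -1, -1], [-1, -1, 2, 0], [0, -1, 0, 2]].
The roots have two lengths (squared-length ratio 2:1); the short ones are alpha_{2,3,4}. The associated Dynkin diagram is a chain of 4 nodes with a double edge at one end; the terminal node there is the unique long simple root (C_4), so the type is C_4 (the algebra sp(8)).

type C_4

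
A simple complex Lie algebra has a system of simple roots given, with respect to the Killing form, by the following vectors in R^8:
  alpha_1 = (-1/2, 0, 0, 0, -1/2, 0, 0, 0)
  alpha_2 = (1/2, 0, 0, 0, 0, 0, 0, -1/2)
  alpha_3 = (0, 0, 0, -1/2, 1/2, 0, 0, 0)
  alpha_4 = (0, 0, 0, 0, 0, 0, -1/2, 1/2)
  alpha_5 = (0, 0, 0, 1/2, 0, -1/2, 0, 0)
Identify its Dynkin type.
Compute the Cartan integers a_ij = 2(alpha_i, alpha_j)/(alpha_j, alpha_j); the resulting 5x5 Cartan matrix is
[[2, -1, -1, 0, 0], [-1, 2, 0, -1, 0], [-1, 0, 2, 0, -1], [0, -1, 0, 2, 0], [0, 0, -1, 0, 2]].
All simple roots have the same length, so the diagram is simply laced. The associated Dynkin diagram is a chain of 5 nodes with single edges (A_5), so the type is A_5 (the algebra sl(6)).

A_5 (sl(6))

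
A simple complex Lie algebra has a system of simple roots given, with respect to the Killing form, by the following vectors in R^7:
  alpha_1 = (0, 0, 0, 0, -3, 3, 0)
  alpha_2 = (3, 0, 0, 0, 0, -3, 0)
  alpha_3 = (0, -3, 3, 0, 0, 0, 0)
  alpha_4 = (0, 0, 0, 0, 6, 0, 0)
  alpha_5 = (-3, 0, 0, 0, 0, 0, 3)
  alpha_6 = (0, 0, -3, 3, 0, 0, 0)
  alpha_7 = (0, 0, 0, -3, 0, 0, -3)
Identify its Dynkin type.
Compute the Cartan integers a_ij = 2(alpha_i, alpha_j)/(alpha_j, alpha_j); the resulting 7x7 Cartan matrix is
[[2, -1, 0, -1, 0, 0, 0], [-1, 2, 0, 0, -1, 0, 0], [0, 0, 2, 0, 0, -1, 0], [-2, 0, 0, 2, 0, 0, 0], [0, -1, 0, 0, 2, 0, -1], [0, 0, -1, 0, 0, 2, -1], [0, 0, 0, 0, -1, -1, 2]].
The roots have two lengths (squared-length ratio 2:1); the short ones are alpha_{1,2,3,5,6,7}. The associated Dynkin diagram is a chain of 7 nodes with a double edge at one end; the terminal node there is the unique long simple root (C_7), so the type is C_7 (the algebra sp(14)).

C_7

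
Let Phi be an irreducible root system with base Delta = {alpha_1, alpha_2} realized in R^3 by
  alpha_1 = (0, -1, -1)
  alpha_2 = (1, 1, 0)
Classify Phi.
A_2

Compute the Cartan integers a_ij = 2(alpha_i, alpha_j)/(alpha_j, alpha_j); the resulting 2x2 Cartan matrix is
[[2, -1], [-1, 2]].
All simple roots have the same length, so the diagram is simply laced. The associated Dynkin diagram is a chain of 2 nodes with single edges (A_2), so the type is A_2 (the algebra sl(3)).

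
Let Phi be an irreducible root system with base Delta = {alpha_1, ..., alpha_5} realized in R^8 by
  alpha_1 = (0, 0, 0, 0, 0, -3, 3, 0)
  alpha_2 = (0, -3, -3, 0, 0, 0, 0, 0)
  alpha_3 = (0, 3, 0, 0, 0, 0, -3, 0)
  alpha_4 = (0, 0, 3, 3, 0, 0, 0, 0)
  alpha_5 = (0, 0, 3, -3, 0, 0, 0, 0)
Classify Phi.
D_5 (so(10))

Compute the Cartan integers a_ij = 2(alpha_i, alpha_j)/(alpha_j, alpha_j); the resulting 5x5 Cartan matrix is
[[2, 0, -1, 0, 0], [0, 2, -1, -1, -1], [-1, -1, 2, 0, 0], [0, -1, 0, 2, 0], [0, -1, 0, 0, 2]].
All simple roots have the same length, so the diagram is simply laced. The associated Dynkin diagram is a chain of 3 nodes with a fork of two nodes at one end (D_5), so the type is D_5 (the algebra so(10)).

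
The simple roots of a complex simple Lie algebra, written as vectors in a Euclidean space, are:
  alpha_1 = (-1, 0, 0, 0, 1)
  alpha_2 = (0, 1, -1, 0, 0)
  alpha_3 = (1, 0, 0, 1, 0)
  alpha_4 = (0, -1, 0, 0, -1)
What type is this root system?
A_4

Compute the Cartan integers a_ij = 2(alpha_i, alpha_j)/(alpha_j, alpha_j); the resulting 4x4 Cartan matrix is
[[2, 0, -1, -1], [0, 2, 0, -1], [-1, 0, 2, 0], [-1, -1, 0, 2]].
All simple roots have the same length, so the diagram is simply laced. The associated Dynkin diagram is a chain of 4 nodes with single edges (A_4), so the type is A_4 (the algebra sl(5)).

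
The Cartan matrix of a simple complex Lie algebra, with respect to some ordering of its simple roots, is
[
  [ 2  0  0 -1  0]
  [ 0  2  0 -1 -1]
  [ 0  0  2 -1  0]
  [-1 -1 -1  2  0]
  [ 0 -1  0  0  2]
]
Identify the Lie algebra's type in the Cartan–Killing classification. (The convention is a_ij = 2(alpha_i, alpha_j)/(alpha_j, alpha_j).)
The matrix has rank 5 with 2's on the diagonal. Reading the off-diagonal entries as Dynkin edges (a single edge where a_ij = a_ji = -1; a double or triple edge where a_ij * a_ji = 2 or 3), the diagram is a chain of 3 nodes with a fork of two nodes at one end (D_5). One simple-root ordering that puts it in standard form is (alpha_5, alpha_2, alpha_4, alpha_1, alpha_3). So the algebra is type D_5, i.e. so(10).

D5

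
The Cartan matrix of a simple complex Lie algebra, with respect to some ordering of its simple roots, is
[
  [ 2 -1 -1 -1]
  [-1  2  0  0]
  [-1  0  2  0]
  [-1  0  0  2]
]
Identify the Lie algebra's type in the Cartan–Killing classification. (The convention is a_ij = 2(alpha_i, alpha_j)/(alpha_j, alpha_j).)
type D_4

The matrix has rank 4 with 2's on the diagonal. Reading the off-diagonal entries as Dynkin edges (a single edge where a_ij = a_ji = -1; a double or triple edge where a_ij * a_ji = 2 or 3), the diagram is a chain of 2 nodes with a fork of two nodes at one end (D_4). One simple-root ordering that puts it in standard form is (alpha_2, alpha_1, alpha_4, alpha_3). So the algebra is type D_4, i.e. so(8).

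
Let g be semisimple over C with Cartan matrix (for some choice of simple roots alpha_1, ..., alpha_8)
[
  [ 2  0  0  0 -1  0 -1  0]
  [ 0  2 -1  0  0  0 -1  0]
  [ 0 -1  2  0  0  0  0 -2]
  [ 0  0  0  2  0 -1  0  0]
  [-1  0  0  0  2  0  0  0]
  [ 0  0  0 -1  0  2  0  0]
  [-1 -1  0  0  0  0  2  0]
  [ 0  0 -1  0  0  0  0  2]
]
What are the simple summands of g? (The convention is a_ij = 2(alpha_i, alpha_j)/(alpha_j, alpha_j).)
A2 + B6

The diagram associated to this matrix has two connected components: the simple roots {alpha_4, alpha_6} form a chain of 2 nodes with single edges (A_2), and {alpha_1, alpha_2, alpha_3, alpha_5, alpha_7, alpha_8} form a chain of 6 nodes with a double edge at one end; the terminal node there is the unique short simple root (B_6). A semisimple Lie algebra decomposes uniquely as the direct sum of simple ideals, one per connected component of its Dynkin diagram, so g ≅ A_2 ⊕ B_6 (dimension 8 + 78 = 86).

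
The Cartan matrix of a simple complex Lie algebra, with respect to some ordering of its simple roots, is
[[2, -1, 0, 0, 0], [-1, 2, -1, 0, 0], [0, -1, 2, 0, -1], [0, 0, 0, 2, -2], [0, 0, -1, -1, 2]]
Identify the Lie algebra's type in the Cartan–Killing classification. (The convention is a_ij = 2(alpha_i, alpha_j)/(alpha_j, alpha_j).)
The matrix has rank 5 with 2's on the diagonal. Reading the off-diagonal entries as Dynkin edges (a single edge where a_ij = a_ji = -1; a double or triple edge where a_ij * a_ji = 2 or 3), the diagram is a chain of 5 nodes with a double edge at one end; the terminal node there is the unique long simple root (C_5). One simple-root ordering that puts it in standard form is (alpha_1, alpha_2, alpha_3, alpha_5, alpha_4). So the algebra is type C_5, i.e. sp(10).

C5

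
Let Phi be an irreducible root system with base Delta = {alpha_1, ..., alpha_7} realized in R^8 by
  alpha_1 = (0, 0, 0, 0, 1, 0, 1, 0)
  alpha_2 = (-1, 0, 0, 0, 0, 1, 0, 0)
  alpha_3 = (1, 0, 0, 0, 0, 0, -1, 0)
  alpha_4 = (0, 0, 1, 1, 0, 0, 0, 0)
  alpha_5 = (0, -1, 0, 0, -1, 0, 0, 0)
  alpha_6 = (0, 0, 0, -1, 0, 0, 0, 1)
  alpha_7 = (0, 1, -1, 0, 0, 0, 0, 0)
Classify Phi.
type A_7

Compute the Cartan integers a_ij = 2(alpha_i, alpha_j)/(alpha_j, alpha_j); the resulting 7x7 Cartan matrix is
[[2, 0, -1, 0, -1, 0, 0], [0, 2, -1, 0, 0, 0, 0], [-1, -1, 2, 0, 0, 0, 0], [0, 0, 0, 2, 0, -1, -1], [-1, 0, 0, 0, 2, 0, -1], [0, 0, 0, -1, 0, 2, 0], [0, 0, 0, -1, -1, 0, 2]].
All simple roots have the same length, so the diagram is simply laced. The associated Dynkin diagram is a chain of 7 nodes with single edges (A_7), so the type is A_7 (the algebra sl(8)).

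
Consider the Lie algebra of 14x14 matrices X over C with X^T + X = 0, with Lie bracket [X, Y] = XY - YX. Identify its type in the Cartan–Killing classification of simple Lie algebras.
D_7

This is so(14) with 14 even, which has dimension 14(14-1)/2 = 91 and rank 14/2 = 7. In the classification of classical Lie algebras, the orthogonal algebra so(2n) in an even number of variables has type D_n; here n = 7, so the Dynkin diagram is a chain of 5 nodes with a fork of two nodes at one end (D_7). Hence the type is D_7.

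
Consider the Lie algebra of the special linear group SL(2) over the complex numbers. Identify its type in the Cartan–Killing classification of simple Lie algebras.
This is sl(2), which has dimension 2^2 - 1 = 3 and rank 2 - 1 = 1 (a Cartan subalgebra is the diagonal traceless matrices). In the classification of classical Lie algebras, the special linear algebra sl(n+1) has type A_n; here n = 1, so the Dynkin diagram is a chain of 1 nodes with single edges (A_1). Hence the type is A_1.

type A_1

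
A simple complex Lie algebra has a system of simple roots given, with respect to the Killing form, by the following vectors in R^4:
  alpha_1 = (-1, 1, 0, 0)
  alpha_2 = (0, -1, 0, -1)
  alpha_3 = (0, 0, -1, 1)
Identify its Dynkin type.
A3

Compute the Cartan integers a_ij = 2(alpha_i, alpha_j)/(alpha_j, alpha_j); the resulting 3x3 Cartan matrix is
[[2, -1, 0], [-1, 2, -1], [0, -1, 2]].
All simple roots have the same length, so the diagram is simply laced. The associated Dynkin diagram is a chain of 3 nodes with single edges (A_3), so the type is A_3 (the algebra sl(4)).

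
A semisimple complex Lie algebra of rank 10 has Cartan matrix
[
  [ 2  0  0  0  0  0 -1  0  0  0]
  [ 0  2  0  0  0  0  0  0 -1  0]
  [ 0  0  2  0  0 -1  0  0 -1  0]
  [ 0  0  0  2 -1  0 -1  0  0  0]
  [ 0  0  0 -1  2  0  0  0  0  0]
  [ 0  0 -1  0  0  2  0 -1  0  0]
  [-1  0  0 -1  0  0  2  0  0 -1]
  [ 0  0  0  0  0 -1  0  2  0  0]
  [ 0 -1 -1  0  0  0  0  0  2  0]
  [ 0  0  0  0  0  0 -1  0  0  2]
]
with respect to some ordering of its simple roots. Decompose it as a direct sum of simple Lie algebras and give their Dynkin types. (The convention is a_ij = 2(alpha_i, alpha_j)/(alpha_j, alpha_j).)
The diagram associated to this matrix has two connected components: the simple roots {alpha_2, alpha_3, alpha_6, alpha_8, alpha_9} form a chain of 5 nodes with single edges (A_5), and {alpha_1, alpha_4, alpha_5, alpha_7, alpha_10} form a chain of 3 nodes with a fork of two nodes at one end (D_5). A semisimple Lie algebra decomposes uniquely as the direct sum of simple ideals, one per connected component of its Dynkin diagram, so g ≅ A_5 ⊕ D_5 (dimension 35 + 45 = 80).

A_5 (sl(6)) + D_5 (so(10))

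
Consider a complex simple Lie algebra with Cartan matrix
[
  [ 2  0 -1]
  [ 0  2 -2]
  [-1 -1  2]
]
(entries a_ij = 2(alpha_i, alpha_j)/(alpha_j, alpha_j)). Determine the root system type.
The matrix has rank 3 with 2's on the diagonal. Reading the off-diagonal entries as Dynkin edges (a single edge where a_ij = a_ji = -1; a double or triple edge where a_ij * a_ji = 2 or 3), the diagram is a chain of 3 nodes with a double edge at one end; the terminal node there is the unique long simple root (C_3). One simple-root ordering that puts it in standard form is (alpha_1, alpha_3, alpha_2). So the algebra is type C_3, i.e. sp(6).

C_3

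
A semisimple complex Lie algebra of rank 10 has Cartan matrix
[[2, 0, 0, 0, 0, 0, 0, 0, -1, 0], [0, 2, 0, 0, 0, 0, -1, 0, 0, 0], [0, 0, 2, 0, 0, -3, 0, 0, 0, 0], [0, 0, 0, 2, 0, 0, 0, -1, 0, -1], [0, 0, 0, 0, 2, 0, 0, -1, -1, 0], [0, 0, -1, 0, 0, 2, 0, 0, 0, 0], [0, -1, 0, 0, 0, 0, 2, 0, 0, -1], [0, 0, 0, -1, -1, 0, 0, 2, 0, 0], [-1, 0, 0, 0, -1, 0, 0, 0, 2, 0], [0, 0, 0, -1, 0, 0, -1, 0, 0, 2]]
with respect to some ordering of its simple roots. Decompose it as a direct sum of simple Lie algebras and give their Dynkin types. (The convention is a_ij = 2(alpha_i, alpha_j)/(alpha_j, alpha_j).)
type A_8 + type G_2

The diagram associated to this matrix has two connected components: the simple roots {alpha_1, alpha_2, alpha_4, alpha_5, alpha_7, alpha_8, alpha_9, alpha_10} form a chain of 8 nodes with single edges (A_8), and {alpha_3, alpha_6} form two nodes joined by a triple edge (G_2). A semisimple Lie algebra decomposes uniquely as the direct sum of simple ideals, one per connected component of its Dynkin diagram, so g ≅ A_8 ⊕ G_2 (dimension 80 + 14 = 94).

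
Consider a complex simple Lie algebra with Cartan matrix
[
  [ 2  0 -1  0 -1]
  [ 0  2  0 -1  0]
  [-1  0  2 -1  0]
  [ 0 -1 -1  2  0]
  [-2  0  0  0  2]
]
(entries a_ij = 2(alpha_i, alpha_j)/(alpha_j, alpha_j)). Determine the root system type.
type C_5

The matrix has rank 5 with 2's on the diagonal. Reading the off-diagonal entries as Dynkin edges (a single edge where a_ij = a_ji = -1; a double or triple edge where a_ij * a_ji = 2 or 3), the diagram is a chain of 5 nodes with a double edge at one end; the terminal node there is the unique long simple root (C_5). One simple-root ordering that puts it in standard form is (alpha_2, alpha_4, alpha_3, alpha_1, alpha_5). So the algebra is type C_5, i.e. sp(10).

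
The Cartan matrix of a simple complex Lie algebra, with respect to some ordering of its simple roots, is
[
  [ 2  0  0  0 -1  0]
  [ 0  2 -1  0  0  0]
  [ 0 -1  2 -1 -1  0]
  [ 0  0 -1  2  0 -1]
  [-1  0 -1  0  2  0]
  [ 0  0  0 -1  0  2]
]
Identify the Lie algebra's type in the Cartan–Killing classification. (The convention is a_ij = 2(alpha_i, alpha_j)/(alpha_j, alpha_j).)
E_6

The matrix has rank 6 with 2's on the diagonal. Reading the off-diagonal entries as Dynkin edges (a single edge where a_ij = a_ji = -1; a double or triple edge where a_ij * a_ji = 2 or 3), the diagram is a chain of 5 nodes with one extra node attached to the third node from one end (E_6). One simple-root ordering that puts it in standard form is (alpha_1, alpha_2, alpha_5, alpha_3, alpha_4, alpha_6). So the algebra is type E_6.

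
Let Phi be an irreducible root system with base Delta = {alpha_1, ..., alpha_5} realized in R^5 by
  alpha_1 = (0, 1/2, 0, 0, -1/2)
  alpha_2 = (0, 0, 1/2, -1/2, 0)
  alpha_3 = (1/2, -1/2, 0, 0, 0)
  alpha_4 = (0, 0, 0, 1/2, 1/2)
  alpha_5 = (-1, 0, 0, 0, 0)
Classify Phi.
Compute the Cartan integers a_ij = 2(alpha_i, alpha_j)/(alpha_j, alpha_j); the resulting 5x5 Cartan matrix is
[[2, 0, -1, -1, 0], [0, 2, 0, -1, 0], [-1, 0, 2, 0, -1], [-1, -1, 0, 2, 0], [0, 0, -2, 0, 2]].
The roots have two lengths (squared-length ratio 2:1); the short ones are alpha_{1,2,3,4}. The associated Dynkin diagram is a chain of 5 nodes with a double edge at one end; the terminal node there is the unique long simple root (C_5), so the type is C_5 (the algebra sp(10)).

type C_5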